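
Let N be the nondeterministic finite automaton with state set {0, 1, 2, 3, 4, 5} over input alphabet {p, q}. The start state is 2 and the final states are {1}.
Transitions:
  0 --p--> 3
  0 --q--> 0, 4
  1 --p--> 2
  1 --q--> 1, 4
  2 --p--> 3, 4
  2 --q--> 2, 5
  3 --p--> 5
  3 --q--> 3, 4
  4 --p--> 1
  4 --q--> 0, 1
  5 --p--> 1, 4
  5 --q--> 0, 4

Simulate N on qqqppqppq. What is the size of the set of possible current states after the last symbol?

6

Start: {2}
read q: {2, 5}
read q: {0, 2, 4, 5}
read q: {0, 1, 2, 4, 5}
read p: {1, 2, 3, 4}
read p: {1, 2, 3, 4, 5}
read q: {0, 1, 2, 3, 4, 5}
read p: {1, 2, 3, 4, 5}
read p: {1, 2, 3, 4, 5}
read q: {0, 1, 2, 3, 4, 5}
Final reachable set {0, 1, 2, 3, 4, 5} has 6 states.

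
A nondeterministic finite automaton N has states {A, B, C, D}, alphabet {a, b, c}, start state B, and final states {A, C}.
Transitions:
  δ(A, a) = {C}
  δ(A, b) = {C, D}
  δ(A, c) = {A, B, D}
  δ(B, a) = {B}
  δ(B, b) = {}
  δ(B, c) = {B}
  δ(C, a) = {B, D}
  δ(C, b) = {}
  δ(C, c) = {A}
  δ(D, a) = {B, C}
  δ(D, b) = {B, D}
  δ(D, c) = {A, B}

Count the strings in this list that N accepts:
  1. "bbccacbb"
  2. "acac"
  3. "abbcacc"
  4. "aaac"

0

"bbccacbb": rejected
"acac": rejected
"abbcacc": rejected
"aaac": rejected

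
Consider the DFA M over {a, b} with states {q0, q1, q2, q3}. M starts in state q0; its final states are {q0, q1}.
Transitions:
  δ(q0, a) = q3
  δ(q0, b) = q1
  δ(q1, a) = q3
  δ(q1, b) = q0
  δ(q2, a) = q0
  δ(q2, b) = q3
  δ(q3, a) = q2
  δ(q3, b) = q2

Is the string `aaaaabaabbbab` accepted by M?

rejected

q0 --a--> q3
q3 --a--> q2
q2 --a--> q0
q0 --a--> q3
q3 --a--> q2
q2 --b--> q3
q3 --a--> q2
q2 --a--> q0
q0 --b--> q1
q1 --b--> q0
q0 --b--> q1
q1 --a--> q3
q3 --b--> q2
End in state q2, which is not an accepting state.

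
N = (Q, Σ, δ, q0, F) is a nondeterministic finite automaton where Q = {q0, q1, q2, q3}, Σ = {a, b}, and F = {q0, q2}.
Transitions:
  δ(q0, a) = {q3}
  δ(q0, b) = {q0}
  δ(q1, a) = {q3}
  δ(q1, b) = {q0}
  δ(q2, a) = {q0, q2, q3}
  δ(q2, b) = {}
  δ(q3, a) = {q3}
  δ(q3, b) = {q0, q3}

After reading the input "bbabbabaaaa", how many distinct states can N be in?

1

Start: {q0}
read b: {q0}
read b: {q0}
read a: {q3}
read b: {q0, q3}
read b: {q0, q3}
read a: {q3}
read b: {q0, q3}
read a: {q3}
read a: {q3}
read a: {q3}
read a: {q3}
Final reachable set {q3} has 1 state.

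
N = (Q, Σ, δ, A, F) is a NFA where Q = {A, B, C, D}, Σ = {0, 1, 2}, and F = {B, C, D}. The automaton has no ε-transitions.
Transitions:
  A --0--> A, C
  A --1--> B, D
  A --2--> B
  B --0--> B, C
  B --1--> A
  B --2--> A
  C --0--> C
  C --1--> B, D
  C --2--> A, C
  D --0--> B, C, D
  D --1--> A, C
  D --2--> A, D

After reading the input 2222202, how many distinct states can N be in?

2

Start: {A}
read 2: {B}
read 2: {A}
read 2: {B}
read 2: {A}
read 2: {B}
read 0: {B, C}
read 2: {A, C}
Final reachable set {A, C} has 2 states.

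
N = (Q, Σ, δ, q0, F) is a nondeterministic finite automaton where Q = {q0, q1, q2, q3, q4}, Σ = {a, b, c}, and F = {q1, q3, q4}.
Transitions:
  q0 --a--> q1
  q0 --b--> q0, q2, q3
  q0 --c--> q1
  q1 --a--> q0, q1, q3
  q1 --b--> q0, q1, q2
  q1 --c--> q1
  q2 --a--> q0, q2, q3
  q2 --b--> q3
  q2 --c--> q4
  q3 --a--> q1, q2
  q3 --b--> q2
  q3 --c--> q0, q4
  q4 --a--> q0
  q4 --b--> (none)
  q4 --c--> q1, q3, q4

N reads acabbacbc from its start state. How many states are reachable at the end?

3

Start: {q0}
read a: {q1}
read c: {q1}
read a: {q0, q1, q3}
read b: {q0, q1, q2, q3}
read b: {q0, q1, q2, q3}
read a: {q0, q1, q2, q3}
read c: {q0, q1, q4}
read b: {q0, q1, q2, q3}
read c: {q0, q1, q4}
Final reachable set {q0, q1, q4} has 3 states.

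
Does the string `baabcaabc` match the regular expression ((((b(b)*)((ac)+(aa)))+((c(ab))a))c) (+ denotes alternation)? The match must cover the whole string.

no

No split of baabcaabc into u·v has (((b(b)*)((ac)+(aa)))+((c(ab))a)) matching u and c matching v.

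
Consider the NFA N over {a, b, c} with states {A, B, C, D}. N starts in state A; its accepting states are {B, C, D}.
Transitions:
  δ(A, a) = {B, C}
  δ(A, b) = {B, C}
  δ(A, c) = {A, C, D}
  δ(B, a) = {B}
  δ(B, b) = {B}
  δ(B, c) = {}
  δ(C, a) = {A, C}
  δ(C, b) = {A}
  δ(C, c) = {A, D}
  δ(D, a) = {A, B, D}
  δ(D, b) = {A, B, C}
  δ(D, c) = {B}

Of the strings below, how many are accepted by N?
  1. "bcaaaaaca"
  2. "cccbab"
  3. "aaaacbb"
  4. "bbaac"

4

"bcaaaaaca": accepted
"cccbab": accepted
"aaaacbb": accepted
"bbaac": accepted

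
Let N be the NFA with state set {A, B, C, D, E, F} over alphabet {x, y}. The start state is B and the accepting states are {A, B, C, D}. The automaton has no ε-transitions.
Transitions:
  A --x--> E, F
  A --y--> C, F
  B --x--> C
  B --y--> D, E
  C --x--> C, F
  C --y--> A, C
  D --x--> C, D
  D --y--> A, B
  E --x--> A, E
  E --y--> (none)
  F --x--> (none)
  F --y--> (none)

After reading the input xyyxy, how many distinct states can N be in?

Start: {B}
read x: {C}
read y: {A, C}
read y: {A, C, F}
read x: {C, E, F}
read y: {A, C}
Final reachable set {A, C} has 2 states.

2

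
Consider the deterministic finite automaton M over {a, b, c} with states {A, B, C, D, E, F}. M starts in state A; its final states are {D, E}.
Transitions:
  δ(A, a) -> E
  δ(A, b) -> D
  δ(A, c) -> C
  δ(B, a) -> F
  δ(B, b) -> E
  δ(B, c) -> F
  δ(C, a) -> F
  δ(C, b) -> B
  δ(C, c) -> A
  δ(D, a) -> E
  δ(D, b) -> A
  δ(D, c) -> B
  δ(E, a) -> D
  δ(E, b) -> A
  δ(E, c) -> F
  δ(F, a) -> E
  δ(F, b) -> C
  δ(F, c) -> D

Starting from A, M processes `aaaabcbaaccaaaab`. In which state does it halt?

A --a--> E
E --a--> D
D --a--> E
E --a--> D
D --b--> A
A --c--> C
C --b--> B
B --a--> F
F --a--> E
E --c--> F
F --c--> D
D --a--> E
E --a--> D
D --a--> E
E --a--> D
D --b--> A

A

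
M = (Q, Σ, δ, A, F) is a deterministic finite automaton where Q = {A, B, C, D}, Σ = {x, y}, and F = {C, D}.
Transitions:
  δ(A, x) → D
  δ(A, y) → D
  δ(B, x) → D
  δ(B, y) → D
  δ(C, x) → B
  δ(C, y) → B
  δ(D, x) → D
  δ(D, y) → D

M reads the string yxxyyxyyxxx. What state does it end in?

A --y--> D
D --x--> D
D --x--> D
D --y--> D
D --y--> D
D --x--> D
D --y--> D
D --y--> D
D --x--> D
D --x--> D
D --x--> D

D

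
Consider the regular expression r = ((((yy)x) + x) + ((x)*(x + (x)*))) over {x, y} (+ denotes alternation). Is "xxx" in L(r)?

The right alternative ((x)*(x+(x)*)) matches xxx.

yes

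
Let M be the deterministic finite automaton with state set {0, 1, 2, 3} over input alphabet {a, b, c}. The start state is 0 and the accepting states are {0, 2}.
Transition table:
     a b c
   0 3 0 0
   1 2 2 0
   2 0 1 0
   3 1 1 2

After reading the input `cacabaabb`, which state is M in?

1

0 --c--> 0
0 --a--> 3
3 --c--> 2
2 --a--> 0
0 --b--> 0
0 --a--> 3
3 --a--> 1
1 --b--> 2
2 --b--> 1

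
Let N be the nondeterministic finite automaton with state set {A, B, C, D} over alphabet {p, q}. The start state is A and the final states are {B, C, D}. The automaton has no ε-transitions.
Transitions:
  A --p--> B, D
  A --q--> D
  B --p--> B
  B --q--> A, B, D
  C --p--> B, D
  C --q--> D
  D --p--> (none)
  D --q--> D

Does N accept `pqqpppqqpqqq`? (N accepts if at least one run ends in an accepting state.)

Start: {A}
read p: {B, D}
read q: {A, B, D}
read q: {A, B, D}
read p: {B, D}
read p: {B}
read p: {B}
read q: {A, B, D}
read q: {A, B, D}
read p: {B, D}
read q: {A, B, D}
read q: {A, B, D}
read q: {A, B, D}
Reachable ∩ accepting = {B, D} — nonempty.

accepted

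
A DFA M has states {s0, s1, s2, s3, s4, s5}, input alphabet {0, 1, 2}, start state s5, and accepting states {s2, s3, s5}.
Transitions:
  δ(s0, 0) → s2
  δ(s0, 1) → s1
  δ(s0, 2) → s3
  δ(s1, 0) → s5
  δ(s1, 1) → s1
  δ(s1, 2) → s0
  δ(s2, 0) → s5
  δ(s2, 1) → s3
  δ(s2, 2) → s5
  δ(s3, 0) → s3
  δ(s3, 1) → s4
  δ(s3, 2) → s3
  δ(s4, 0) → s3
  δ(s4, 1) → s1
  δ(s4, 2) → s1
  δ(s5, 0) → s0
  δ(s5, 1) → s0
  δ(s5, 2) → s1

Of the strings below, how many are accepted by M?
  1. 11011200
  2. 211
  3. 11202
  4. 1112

2

11011200: accepted
211: rejected
11202: accepted
1112: rejected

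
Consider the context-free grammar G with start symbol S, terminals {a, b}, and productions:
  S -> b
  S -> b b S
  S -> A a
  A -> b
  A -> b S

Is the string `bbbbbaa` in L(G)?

yes

S ⇒ bbS ⇒ bbAa ⇒ bbbSa ⇒ bbbAaa ⇒ bbbbSaa ⇒ bbbbbaa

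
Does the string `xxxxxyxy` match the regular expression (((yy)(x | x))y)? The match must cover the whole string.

no

No split of xxxxxyxy into u·v has ((yy)(x|x)) matching u and y matching v.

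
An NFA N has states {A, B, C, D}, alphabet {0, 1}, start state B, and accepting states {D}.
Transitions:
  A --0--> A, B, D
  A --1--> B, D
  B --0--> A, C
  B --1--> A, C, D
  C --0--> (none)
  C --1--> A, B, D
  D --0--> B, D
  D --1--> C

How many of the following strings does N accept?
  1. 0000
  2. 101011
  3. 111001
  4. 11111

4

0000: accepted
101011: accepted
111001: accepted
11111: accepted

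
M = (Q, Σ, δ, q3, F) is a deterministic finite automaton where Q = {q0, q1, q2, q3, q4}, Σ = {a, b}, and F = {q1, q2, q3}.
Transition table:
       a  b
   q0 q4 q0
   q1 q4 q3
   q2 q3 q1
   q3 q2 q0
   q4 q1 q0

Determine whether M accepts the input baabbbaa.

accepted

q3 --b--> q0
q0 --a--> q4
q4 --a--> q1
q1 --b--> q3
q3 --b--> q0
q0 --b--> q0
q0 --a--> q4
q4 --a--> q1
End in state q1, which is an accepting state.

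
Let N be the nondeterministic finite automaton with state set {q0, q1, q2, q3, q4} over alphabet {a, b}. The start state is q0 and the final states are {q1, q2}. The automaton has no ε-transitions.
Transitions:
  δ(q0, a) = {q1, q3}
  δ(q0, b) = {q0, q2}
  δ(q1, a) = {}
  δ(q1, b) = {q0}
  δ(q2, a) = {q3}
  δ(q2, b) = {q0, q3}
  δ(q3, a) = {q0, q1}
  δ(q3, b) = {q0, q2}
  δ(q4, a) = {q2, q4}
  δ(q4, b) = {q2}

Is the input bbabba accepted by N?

accepted

Start: {q0}
read b: {q0, q2}
read b: {q0, q2, q3}
read a: {q0, q1, q3}
read b: {q0, q2}
read b: {q0, q2, q3}
read a: {q0, q1, q3}
Reachable ∩ accepting = {q1} — nonempty.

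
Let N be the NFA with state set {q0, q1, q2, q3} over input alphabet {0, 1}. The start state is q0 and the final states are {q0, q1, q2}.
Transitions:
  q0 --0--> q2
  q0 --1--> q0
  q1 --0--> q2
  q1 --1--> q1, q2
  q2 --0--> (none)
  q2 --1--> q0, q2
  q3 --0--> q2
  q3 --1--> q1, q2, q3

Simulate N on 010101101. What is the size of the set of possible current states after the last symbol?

Start: {q0}
read 0: {q2}
read 1: {q0, q2}
read 0: {q2}
read 1: {q0, q2}
read 0: {q2}
read 1: {q0, q2}
read 1: {q0, q2}
read 0: {q2}
read 1: {q0, q2}
Final reachable set {q0, q2} has 2 states.

2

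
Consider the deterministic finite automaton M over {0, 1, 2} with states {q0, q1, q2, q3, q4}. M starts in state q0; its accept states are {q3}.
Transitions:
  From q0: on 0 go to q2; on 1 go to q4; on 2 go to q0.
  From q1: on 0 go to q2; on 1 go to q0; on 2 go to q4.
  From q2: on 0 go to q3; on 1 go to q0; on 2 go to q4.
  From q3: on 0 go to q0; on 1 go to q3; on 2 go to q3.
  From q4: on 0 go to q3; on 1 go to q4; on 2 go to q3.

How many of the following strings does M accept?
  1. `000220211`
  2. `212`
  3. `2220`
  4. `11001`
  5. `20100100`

`000220211`: rejected
`212`: accepted
`2220`: rejected
`11001`: rejected
`20100100`: rejected

1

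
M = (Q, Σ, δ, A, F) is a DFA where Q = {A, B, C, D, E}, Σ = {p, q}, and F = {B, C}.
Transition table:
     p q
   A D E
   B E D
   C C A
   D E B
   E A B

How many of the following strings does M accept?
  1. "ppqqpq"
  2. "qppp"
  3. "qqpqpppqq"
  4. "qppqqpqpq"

"ppqqpq": accepted
"qppp": rejected
"qqpqpppqq": rejected
"qppqqpqpq": accepted

2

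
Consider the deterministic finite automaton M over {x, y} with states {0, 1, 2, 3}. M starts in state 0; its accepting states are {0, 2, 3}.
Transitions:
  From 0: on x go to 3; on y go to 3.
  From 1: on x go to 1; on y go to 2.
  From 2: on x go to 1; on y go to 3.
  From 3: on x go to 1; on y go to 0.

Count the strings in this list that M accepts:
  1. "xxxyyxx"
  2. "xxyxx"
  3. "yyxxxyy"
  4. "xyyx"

"xxxyyxx": rejected
"xxyxx": rejected
"yyxxxyy": accepted
"xyyx": rejected

1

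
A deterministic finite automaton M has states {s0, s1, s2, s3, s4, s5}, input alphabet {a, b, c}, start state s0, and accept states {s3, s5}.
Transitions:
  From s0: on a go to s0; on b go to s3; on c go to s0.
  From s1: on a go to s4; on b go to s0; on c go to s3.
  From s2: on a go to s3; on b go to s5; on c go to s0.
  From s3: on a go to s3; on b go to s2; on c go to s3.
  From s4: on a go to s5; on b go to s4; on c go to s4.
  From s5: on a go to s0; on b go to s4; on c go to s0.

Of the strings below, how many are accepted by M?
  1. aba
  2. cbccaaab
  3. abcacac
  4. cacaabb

aba: accepted
cbccaaab: rejected
abcacac: accepted
cacaabb: rejected

2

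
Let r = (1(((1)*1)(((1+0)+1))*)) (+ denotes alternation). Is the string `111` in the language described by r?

Split as 1·11: 1 matches 1 and (((1)*1)(((1+0)+1))*) matches 11.

yes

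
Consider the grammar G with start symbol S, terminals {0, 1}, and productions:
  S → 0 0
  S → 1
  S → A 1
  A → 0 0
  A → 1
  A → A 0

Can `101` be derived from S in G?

yes

S ⇒ A1 ⇒ A01 ⇒ 101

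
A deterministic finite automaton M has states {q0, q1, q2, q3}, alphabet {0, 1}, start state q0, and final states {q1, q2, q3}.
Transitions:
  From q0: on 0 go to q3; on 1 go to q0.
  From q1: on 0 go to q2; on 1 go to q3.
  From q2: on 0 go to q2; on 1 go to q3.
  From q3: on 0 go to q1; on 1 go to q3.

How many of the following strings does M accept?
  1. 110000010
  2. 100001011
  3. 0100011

110000010: accepted
100001011: accepted
0100011: accepted

3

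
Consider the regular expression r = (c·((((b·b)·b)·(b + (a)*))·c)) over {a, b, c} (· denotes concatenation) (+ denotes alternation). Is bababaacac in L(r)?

no

No split of bababaacac into u·v has c matching u and ((((b·b)·b)·(b+(a)*))·c) matching v.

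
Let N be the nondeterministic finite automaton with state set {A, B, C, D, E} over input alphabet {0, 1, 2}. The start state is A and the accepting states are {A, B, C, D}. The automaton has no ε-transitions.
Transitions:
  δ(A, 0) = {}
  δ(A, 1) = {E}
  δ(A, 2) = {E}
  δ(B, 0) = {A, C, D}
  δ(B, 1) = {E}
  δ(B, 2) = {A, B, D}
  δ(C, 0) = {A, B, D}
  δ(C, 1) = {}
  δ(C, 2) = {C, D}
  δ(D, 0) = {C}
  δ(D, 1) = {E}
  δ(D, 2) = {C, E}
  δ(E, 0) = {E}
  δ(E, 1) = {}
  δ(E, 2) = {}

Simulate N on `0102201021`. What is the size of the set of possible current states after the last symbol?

Start: {A}
read 0: {}
The reachable set is empty and stays empty for the remaining 9 symbols.
Final reachable set {} has 0 states.

0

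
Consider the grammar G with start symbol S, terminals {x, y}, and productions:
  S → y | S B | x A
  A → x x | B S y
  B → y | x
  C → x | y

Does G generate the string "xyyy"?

yes

S ⇒ xA ⇒ xBSy ⇒ xySy ⇒ xyyy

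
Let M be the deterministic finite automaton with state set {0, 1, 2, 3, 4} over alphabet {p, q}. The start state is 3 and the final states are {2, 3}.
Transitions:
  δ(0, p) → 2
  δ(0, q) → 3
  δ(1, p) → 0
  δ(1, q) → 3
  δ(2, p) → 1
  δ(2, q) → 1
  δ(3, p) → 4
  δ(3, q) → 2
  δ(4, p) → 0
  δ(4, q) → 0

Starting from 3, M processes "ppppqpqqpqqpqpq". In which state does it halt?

3 --p--> 4
4 --p--> 0
0 --p--> 2
2 --p--> 1
1 --q--> 3
3 --p--> 4
4 --q--> 0
0 --q--> 3
3 --p--> 4
4 --q--> 0
0 --q--> 3
3 --p--> 4
4 --q--> 0
0 --p--> 2
2 --q--> 1

1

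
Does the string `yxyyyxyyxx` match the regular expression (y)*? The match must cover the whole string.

no

yxyyyxyyxx cannot be split into zero or more pieces each matching y.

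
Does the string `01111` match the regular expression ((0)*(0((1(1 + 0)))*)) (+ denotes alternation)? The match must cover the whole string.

Split as ε·01111: (0)* matches ε and (0((1(1+0)))*) matches 01111.

yes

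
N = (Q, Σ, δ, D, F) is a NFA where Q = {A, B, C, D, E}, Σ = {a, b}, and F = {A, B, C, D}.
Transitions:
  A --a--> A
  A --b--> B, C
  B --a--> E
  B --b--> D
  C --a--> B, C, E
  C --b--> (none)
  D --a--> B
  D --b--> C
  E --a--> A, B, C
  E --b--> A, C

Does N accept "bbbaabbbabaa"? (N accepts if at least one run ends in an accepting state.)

rejected

Start: {D}
read b: {C}
read b: {}
The reachable set is empty and stays empty for the remaining 10 symbols.
Reachable ∩ accepting = {} — empty.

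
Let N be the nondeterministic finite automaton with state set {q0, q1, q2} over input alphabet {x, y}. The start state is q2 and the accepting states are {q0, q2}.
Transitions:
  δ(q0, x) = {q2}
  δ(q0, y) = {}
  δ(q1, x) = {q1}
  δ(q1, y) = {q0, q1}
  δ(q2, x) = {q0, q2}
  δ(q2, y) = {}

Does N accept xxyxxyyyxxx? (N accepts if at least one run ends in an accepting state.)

Start: {q2}
read x: {q0, q2}
read x: {q0, q2}
read y: {}
The reachable set is empty and stays empty for the remaining 8 symbols.
Reachable ∩ accepting = {} — empty.

rejected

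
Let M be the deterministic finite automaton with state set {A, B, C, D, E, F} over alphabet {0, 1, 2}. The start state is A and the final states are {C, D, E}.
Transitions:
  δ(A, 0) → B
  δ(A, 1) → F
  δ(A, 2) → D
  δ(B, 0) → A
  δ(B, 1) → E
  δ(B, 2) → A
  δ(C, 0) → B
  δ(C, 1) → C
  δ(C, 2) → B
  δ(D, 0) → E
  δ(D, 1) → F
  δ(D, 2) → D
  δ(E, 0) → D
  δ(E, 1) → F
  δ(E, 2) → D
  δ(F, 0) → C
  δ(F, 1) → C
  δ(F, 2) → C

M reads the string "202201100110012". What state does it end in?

A --2--> D
D --0--> E
E --2--> D
D --2--> D
D --0--> E
E --1--> F
F --1--> C
C --0--> B
B --0--> A
A --1--> F
F --1--> C
C --0--> B
B --0--> A
A --1--> F
F --2--> C

C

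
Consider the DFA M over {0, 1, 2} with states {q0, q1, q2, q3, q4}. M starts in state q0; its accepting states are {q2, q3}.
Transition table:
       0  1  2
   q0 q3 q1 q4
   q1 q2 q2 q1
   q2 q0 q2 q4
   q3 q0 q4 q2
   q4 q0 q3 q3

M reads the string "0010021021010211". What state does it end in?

q4

q0 --0--> q3
q3 --0--> q0
q0 --1--> q1
q1 --0--> q2
q2 --0--> q0
q0 --2--> q4
q4 --1--> q3
q3 --0--> q0
q0 --2--> q4
q4 --1--> q3
q3 --0--> q0
q0 --1--> q1
q1 --0--> q2
q2 --2--> q4
q4 --1--> q3
q3 --1--> q4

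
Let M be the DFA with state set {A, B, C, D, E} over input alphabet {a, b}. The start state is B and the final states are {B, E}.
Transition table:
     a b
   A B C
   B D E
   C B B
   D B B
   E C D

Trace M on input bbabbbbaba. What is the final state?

B --b--> E
E --b--> D
D --a--> B
B --b--> E
E --b--> D
D --b--> B
B --b--> E
E --a--> C
C --b--> B
B --a--> D

D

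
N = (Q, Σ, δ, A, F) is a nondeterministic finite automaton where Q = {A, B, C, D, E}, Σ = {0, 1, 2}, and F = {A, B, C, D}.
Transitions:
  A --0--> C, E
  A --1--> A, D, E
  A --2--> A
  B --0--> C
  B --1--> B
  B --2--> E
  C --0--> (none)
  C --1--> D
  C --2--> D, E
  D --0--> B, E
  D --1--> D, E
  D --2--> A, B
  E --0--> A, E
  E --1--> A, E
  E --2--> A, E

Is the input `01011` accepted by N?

accepted

Start: {A}
read 0: {C, E}
read 1: {A, D, E}
read 0: {A, B, C, E}
read 1: {A, B, D, E}
read 1: {A, B, D, E}
Reachable ∩ accepting = {A, B, D} — nonempty.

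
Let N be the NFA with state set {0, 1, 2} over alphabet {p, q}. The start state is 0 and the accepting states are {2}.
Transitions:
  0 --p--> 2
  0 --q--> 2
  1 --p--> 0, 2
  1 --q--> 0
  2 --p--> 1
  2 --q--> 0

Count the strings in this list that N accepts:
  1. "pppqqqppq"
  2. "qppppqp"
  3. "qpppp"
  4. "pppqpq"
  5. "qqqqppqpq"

"pppqqqppq": accepted
"qppppqp": accepted
"qpppp": accepted
"pppqpq": rejected
"qqqqppqpq": rejected

3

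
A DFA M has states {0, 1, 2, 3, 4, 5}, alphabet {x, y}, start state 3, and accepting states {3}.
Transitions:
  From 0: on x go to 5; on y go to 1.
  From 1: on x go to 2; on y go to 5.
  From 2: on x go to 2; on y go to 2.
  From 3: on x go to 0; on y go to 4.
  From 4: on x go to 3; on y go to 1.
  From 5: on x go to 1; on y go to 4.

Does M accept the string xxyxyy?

rejected

3 --x--> 0
0 --x--> 5
5 --y--> 4
4 --x--> 3
3 --y--> 4
4 --y--> 1
End in state 1, which is not an accepting state.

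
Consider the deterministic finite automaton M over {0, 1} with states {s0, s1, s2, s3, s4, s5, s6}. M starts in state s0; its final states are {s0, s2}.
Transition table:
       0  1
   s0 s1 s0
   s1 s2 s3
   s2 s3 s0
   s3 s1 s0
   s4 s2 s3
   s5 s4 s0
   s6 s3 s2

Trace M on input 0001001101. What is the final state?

s3

s0 --0--> s1
s1 --0--> s2
s2 --0--> s3
s3 --1--> s0
s0 --0--> s1
s1 --0--> s2
s2 --1--> s0
s0 --1--> s0
s0 --0--> s1
s1 --1--> s3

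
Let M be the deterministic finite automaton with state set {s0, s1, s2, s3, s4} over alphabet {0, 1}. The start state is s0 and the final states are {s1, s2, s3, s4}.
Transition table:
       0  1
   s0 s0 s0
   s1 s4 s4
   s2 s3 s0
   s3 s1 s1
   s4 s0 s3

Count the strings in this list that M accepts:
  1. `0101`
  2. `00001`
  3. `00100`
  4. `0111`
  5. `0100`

`0101`: rejected
`00001`: rejected
`00100`: rejected
`0111`: rejected
`0100`: rejected

0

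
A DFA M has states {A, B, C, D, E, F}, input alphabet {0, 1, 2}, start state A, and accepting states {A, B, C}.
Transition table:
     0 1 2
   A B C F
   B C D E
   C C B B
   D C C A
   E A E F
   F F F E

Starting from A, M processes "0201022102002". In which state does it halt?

A --0--> B
B --2--> E
E --0--> A
A --1--> C
C --0--> C
C --2--> B
B --2--> E
E --1--> E
E --0--> A
A --2--> F
F --0--> F
F --0--> F
F --2--> E

E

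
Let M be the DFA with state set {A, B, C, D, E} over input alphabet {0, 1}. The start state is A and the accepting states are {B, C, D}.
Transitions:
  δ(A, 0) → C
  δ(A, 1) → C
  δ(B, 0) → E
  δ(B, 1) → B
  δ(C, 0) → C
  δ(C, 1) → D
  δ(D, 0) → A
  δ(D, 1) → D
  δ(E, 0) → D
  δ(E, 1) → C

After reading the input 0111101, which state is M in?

A --0--> C
C --1--> D
D --1--> D
D --1--> D
D --1--> D
D --0--> A
A --1--> C

C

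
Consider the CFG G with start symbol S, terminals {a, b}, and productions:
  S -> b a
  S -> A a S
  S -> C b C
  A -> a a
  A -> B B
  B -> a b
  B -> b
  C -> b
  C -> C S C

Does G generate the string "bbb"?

yes

S ⇒ CbC ⇒ bbC ⇒ bbb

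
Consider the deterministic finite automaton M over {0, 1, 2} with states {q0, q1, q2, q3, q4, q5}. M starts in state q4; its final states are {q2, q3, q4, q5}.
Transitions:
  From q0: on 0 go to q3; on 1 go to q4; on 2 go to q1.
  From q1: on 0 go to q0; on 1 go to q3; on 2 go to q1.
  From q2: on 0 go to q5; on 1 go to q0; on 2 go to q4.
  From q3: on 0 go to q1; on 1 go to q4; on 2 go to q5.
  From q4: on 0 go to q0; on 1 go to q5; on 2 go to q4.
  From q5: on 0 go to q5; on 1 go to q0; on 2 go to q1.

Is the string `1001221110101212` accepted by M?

rejected

q4 --1--> q5
q5 --0--> q5
q5 --0--> q5
q5 --1--> q0
q0 --2--> q1
q1 --2--> q1
q1 --1--> q3
q3 --1--> q4
q4 --1--> q5
q5 --0--> q5
q5 --1--> q0
q0 --0--> q3
q3 --1--> q4
q4 --2--> q4
q4 --1--> q5
q5 --2--> q1
End in state q1, which is not an accepting state.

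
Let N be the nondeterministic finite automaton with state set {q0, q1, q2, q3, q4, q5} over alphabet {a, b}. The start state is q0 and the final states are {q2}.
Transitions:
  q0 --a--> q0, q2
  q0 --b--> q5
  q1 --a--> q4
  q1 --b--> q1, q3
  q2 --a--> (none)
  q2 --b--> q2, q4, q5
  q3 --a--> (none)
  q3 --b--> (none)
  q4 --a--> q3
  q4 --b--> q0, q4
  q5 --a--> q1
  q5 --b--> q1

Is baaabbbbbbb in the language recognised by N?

rejected

Start: {q0}
read b: {q5}
read a: {q1}
read a: {q4}
read a: {q3}
read b: {}
The reachable set is empty and stays empty for the remaining 6 symbols.
Reachable ∩ accepting = {} — empty.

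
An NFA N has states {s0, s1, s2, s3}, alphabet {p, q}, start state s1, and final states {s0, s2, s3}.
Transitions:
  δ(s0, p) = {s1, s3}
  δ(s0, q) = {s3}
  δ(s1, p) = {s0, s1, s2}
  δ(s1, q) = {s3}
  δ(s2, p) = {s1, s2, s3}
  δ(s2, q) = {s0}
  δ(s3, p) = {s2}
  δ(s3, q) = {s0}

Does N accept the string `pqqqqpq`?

Start: {s1}
read p: {s0, s1, s2}
read q: {s0, s3}
read q: {s0, s3}
read q: {s0, s3}
read q: {s0, s3}
read p: {s1, s2, s3}
read q: {s0, s3}
Reachable ∩ accepting = {s0, s3} — nonempty.

accepted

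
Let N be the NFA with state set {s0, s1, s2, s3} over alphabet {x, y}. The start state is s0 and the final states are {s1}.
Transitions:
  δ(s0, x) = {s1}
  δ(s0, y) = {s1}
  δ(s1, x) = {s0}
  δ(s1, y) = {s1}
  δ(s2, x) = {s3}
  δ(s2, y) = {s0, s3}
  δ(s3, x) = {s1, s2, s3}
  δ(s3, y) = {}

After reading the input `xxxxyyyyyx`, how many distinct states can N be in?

Start: {s0}
read x: {s1}
read x: {s0}
read x: {s1}
read x: {s0}
read y: {s1}
read y: {s1}
read y: {s1}
read y: {s1}
read y: {s1}
read x: {s0}
Final reachable set {s0} has 1 state.

1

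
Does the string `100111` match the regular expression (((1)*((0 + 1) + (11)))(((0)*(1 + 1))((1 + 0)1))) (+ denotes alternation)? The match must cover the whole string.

Split as 1·00111: ((1)*((0+1)+(11))) matches 1 and (((0)*(1+1))((1+0)1)) matches 00111.

yes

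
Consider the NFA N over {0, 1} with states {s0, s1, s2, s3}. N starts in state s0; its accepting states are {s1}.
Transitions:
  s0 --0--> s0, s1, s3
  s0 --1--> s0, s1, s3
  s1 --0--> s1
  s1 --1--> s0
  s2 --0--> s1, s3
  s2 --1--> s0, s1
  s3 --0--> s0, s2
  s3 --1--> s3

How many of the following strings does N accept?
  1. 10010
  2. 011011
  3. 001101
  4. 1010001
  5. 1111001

10010: accepted
011011: accepted
001101: accepted
1010001: accepted
1111001: accepted

5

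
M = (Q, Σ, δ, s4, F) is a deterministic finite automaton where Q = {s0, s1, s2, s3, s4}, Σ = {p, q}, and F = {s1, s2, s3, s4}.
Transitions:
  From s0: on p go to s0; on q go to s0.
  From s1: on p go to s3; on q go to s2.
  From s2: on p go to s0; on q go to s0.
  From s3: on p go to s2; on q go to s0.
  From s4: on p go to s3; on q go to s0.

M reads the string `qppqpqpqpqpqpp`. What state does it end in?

s0

s4 --q--> s0
s0 --p--> s0
s0 --p--> s0
s0 --q--> s0
s0 --p--> s0
s0 --q--> s0
s0 --p--> s0
s0 --q--> s0
s0 --p--> s0
s0 --q--> s0
s0 --p--> s0
s0 --q--> s0
s0 --p--> s0
s0 --p--> s0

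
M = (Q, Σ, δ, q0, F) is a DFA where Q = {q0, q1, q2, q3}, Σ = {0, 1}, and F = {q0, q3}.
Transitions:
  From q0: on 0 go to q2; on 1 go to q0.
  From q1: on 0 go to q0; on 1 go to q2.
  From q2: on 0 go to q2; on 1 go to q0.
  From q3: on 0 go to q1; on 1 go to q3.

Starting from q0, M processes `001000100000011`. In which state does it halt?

q0 --0--> q2
q2 --0--> q2
q2 --1--> q0
q0 --0--> q2
q2 --0--> q2
q2 --0--> q2
q2 --1--> q0
q0 --0--> q2
q2 --0--> q2
q2 --0--> q2
q2 --0--> q2
q2 --0--> q2
q2 --0--> q2
q2 --1--> q0
q0 --1--> q0

q0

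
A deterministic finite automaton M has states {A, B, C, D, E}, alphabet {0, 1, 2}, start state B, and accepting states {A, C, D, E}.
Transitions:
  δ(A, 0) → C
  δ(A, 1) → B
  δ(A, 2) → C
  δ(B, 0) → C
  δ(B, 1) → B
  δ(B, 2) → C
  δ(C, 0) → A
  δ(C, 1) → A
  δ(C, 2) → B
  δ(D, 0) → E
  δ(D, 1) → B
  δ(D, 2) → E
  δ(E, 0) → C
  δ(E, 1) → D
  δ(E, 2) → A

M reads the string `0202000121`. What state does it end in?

B --0--> C
C --2--> B
B --0--> C
C --2--> B
B --0--> C
C --0--> A
A --0--> C
C --1--> A
A --2--> C
C --1--> A

A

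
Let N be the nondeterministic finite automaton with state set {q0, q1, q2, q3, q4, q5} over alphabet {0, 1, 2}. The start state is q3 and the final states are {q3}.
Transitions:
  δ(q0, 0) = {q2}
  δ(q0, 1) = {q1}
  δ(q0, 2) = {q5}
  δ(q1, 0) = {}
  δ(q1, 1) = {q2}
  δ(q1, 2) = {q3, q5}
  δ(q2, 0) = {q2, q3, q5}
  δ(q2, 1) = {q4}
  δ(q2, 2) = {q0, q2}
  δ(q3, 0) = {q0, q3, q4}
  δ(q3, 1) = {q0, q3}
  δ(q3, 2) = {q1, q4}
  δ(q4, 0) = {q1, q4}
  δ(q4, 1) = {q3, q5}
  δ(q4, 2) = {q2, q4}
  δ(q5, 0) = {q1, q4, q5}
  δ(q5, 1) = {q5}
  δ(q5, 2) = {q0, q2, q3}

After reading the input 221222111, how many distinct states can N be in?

6

Start: {q3}
read 2: {q1, q4}
read 2: {q2, q3, q4, q5}
read 1: {q0, q3, q4, q5}
read 2: {q0, q1, q2, q3, q4, q5}
read 2: {q0, q1, q2, q3, q4, q5}
read 2: {q0, q1, q2, q3, q4, q5}
read 1: {q0, q1, q2, q3, q4, q5}
read 1: {q0, q1, q2, q3, q4, q5}
read 1: {q0, q1, q2, q3, q4, q5}
Final reachable set {q0, q1, q2, q3, q4, q5} has 6 states.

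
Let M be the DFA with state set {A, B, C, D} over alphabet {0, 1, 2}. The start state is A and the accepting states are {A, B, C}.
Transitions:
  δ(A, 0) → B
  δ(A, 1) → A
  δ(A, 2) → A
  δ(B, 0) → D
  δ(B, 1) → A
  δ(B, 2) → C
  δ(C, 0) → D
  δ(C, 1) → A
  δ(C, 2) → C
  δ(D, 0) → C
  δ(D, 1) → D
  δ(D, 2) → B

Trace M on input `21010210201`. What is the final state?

D

A --2--> A
A --1--> A
A --0--> B
B --1--> A
A --0--> B
B --2--> C
C --1--> A
A --0--> B
B --2--> C
C --0--> D
D --1--> D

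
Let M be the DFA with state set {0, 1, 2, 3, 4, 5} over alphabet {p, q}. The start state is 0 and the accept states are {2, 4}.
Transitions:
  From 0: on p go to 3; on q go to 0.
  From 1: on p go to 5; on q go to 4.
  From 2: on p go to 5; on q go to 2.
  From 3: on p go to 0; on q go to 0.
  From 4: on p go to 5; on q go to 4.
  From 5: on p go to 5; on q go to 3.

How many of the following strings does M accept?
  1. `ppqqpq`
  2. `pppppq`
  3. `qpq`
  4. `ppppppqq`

`ppqqpq`: rejected
`pppppq`: rejected
`qpq`: rejected
`ppppppqq`: rejected

0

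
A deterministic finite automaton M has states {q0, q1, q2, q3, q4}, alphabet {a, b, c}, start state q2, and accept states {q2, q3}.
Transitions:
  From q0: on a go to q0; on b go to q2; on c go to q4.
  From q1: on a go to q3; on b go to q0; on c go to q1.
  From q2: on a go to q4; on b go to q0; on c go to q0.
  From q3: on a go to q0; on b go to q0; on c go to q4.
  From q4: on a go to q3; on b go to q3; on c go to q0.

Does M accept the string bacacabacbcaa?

rejected

q2 --b--> q0
q0 --a--> q0
q0 --c--> q4
q4 --a--> q3
q3 --c--> q4
q4 --a--> q3
q3 --b--> q0
q0 --a--> q0
q0 --c--> q4
q4 --b--> q3
q3 --c--> q4
q4 --a--> q3
q3 --a--> q0
End in state q0, which is not an accepting state.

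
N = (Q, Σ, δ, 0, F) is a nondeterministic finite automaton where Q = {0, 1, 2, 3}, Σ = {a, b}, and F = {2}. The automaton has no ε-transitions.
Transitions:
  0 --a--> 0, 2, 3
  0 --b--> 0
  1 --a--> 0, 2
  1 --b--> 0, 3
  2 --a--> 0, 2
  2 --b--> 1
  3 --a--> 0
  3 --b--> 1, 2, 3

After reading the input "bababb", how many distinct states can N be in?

4

Start: {0}
read b: {0}
read a: {0, 2, 3}
read b: {0, 1, 2, 3}
read a: {0, 2, 3}
read b: {0, 1, 2, 3}
read b: {0, 1, 2, 3}
Final reachable set {0, 1, 2, 3} has 4 states.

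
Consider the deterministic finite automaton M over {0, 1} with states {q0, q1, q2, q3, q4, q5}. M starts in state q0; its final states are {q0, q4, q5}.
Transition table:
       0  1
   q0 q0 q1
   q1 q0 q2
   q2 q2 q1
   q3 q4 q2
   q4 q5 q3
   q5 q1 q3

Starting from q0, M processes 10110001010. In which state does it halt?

q0 --1--> q1
q1 --0--> q0
q0 --1--> q1
q1 --1--> q2
q2 --0--> q2
q2 --0--> q2
q2 --0--> q2
q2 --1--> q1
q1 --0--> q0
q0 --1--> q1
q1 --0--> q0

q0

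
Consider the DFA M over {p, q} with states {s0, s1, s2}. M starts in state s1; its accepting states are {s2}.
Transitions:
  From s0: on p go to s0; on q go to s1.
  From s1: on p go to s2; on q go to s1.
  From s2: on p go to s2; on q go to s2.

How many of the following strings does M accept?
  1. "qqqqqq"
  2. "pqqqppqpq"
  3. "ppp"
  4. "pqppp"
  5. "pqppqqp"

4

"qqqqqq": rejected
"pqqqppqpq": accepted
"ppp": accepted
"pqppp": accepted
"pqppqqp": accepted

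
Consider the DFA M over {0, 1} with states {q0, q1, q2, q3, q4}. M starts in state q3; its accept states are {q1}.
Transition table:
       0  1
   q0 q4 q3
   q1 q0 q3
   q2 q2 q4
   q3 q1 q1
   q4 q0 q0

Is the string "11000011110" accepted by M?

q3 --1--> q1
q1 --1--> q3
q3 --0--> q1
q1 --0--> q0
q0 --0--> q4
q4 --0--> q0
q0 --1--> q3
q3 --1--> q1
q1 --1--> q3
q3 --1--> q1
q1 --0--> q0
End in state q0, which is not an accepting state.

rejected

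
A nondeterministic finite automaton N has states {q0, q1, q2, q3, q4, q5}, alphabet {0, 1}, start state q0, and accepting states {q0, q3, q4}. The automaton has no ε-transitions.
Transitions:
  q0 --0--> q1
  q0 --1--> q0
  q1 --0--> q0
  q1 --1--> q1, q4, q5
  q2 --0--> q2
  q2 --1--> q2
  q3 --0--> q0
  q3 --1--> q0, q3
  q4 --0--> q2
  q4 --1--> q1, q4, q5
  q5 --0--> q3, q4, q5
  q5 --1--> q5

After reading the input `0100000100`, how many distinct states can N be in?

6

Start: {q0}
read 0: {q1}
read 1: {q1, q4, q5}
read 0: {q0, q2, q3, q4, q5}
read 0: {q0, q1, q2, q3, q4, q5}
read 0: {q0, q1, q2, q3, q4, q5}
read 0: {q0, q1, q2, q3, q4, q5}
read 0: {q0, q1, q2, q3, q4, q5}
read 1: {q0, q1, q2, q3, q4, q5}
read 0: {q0, q1, q2, q3, q4, q5}
read 0: {q0, q1, q2, q3, q4, q5}
Final reachable set {q0, q1, q2, q3, q4, q5} has 6 states.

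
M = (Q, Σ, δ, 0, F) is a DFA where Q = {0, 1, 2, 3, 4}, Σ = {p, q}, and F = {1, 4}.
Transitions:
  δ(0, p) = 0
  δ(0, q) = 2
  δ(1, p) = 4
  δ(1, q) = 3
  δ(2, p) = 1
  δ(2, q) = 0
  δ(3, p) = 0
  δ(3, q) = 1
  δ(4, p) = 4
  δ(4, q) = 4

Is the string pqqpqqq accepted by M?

0 --p--> 0
0 --q--> 2
2 --q--> 0
0 --p--> 0
0 --q--> 2
2 --q--> 0
0 --q--> 2
End in state 2, which is not an accepting state.

rejected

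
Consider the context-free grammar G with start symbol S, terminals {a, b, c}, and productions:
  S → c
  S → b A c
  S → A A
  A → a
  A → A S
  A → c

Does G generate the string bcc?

yes

S ⇒ bAc ⇒ bcc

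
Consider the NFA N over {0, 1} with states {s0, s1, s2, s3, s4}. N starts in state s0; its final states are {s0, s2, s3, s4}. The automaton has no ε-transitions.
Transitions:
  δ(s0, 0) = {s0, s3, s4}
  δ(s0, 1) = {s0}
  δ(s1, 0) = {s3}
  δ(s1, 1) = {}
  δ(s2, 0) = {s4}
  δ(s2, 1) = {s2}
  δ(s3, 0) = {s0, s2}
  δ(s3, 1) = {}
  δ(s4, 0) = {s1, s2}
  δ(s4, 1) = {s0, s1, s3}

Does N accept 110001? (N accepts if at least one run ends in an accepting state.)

Start: {s0}
read 1: {s0}
read 1: {s0}
read 0: {s0, s3, s4}
read 0: {s0, s1, s2, s3, s4}
read 0: {s0, s1, s2, s3, s4}
read 1: {s0, s1, s2, s3}
Reachable ∩ accepting = {s0, s2, s3} — nonempty.

accepted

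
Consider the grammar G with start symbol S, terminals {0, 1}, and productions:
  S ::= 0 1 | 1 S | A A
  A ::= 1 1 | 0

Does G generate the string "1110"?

yes

S ⇒ 1S ⇒ 1AA ⇒ 111A ⇒ 1110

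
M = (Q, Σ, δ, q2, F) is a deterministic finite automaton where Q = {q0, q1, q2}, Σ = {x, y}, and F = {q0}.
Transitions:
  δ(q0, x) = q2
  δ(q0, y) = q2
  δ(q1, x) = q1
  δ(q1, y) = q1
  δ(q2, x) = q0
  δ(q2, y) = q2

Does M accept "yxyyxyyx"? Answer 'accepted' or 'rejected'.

accepted

q2 --y--> q2
q2 --x--> q0
q0 --y--> q2
q2 --y--> q2
q2 --x--> q0
q0 --y--> q2
q2 --y--> q2
q2 --x--> q0
End in state q0, which is an accepting state.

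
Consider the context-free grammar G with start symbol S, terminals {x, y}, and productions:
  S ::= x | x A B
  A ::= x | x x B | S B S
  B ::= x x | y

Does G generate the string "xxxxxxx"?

yes

S ⇒ xAB ⇒ xxxBB ⇒ xxxxxB ⇒ xxxxxxx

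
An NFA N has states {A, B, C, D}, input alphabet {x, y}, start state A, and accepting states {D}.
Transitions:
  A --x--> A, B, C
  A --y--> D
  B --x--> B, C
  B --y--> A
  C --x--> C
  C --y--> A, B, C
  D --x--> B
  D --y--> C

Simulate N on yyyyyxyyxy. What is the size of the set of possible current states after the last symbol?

Start: {A}
read y: {D}
read y: {C}
read y: {A, B, C}
read y: {A, B, C, D}
read y: {A, B, C, D}
read x: {A, B, C}
read y: {A, B, C, D}
read y: {A, B, C, D}
read x: {A, B, C}
read y: {A, B, C, D}
Final reachable set {A, B, C, D} has 4 states.

4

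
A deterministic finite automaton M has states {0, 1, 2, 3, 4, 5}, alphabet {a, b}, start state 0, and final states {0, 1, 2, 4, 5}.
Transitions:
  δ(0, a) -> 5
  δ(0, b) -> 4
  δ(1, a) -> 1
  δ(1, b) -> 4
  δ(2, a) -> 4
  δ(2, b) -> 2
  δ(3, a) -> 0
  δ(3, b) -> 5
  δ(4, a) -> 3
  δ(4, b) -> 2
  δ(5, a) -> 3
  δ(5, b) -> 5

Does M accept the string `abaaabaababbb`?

0 --a--> 5
5 --b--> 5
5 --a--> 3
3 --a--> 0
0 --a--> 5
5 --b--> 5
5 --a--> 3
3 --a--> 0
0 --b--> 4
4 --a--> 3
3 --b--> 5
5 --b--> 5
5 --b--> 5
End in state 5, which is an accepting state.

accepted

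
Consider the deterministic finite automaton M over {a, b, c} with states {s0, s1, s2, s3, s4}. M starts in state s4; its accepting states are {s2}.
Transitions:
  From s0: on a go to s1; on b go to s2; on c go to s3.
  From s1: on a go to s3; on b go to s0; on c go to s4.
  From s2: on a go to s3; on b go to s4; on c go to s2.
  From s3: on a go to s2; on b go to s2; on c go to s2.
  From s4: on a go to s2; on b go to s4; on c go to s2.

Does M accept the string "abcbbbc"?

accepted

s4 --a--> s2
s2 --b--> s4
s4 --c--> s2
s2 --b--> s4
s4 --b--> s4
s4 --b--> s4
s4 --c--> s2
End in state s2, which is an accepting state.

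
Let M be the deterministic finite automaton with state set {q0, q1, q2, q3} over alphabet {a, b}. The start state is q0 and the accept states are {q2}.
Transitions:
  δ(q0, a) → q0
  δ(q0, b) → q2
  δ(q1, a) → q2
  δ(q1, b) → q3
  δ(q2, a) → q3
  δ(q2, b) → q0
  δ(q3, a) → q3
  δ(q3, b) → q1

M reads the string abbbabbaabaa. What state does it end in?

q0 --a--> q0
q0 --b--> q2
q2 --b--> q0
q0 --b--> q2
q2 --a--> q3
q3 --b--> q1
q1 --b--> q3
q3 --a--> q3
q3 --a--> q3
q3 --b--> q1
q1 --a--> q2
q2 --a--> q3

q3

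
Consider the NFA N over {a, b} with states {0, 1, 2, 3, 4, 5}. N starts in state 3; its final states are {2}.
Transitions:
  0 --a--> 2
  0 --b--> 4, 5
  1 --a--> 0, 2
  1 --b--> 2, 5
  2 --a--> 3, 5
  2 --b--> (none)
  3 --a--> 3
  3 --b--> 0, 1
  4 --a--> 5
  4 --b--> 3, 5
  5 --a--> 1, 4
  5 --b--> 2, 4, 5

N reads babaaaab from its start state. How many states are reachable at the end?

6

Start: {3}
read b: {0, 1}
read a: {0, 2}
read b: {4, 5}
read a: {1, 4, 5}
read a: {0, 1, 2, 4, 5}
read a: {0, 1, 2, 3, 4, 5}
read a: {0, 1, 2, 3, 4, 5}
read b: {0, 1, 2, 3, 4, 5}
Final reachable set {0, 1, 2, 3, 4, 5} has 6 states.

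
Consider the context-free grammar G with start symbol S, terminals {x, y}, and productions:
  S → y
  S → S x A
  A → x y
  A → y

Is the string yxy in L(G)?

S ⇒ SxA ⇒ yxA ⇒ yxy

yes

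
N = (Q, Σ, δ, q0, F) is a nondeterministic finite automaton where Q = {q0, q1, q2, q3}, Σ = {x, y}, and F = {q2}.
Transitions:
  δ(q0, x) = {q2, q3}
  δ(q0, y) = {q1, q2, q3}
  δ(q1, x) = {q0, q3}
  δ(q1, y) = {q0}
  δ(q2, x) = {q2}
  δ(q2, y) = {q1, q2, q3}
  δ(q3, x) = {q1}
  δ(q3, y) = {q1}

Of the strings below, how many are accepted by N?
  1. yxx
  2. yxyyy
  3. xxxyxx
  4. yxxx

4

yxx: accepted
yxyyy: accepted
xxxyxx: accepted
yxxx: accepted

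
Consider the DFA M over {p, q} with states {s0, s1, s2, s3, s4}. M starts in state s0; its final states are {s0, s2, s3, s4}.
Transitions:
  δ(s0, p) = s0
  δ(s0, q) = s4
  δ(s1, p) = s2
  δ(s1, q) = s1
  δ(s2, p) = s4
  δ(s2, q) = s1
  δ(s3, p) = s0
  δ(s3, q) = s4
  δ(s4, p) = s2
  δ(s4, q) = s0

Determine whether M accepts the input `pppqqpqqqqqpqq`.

rejected

s0 --p--> s0
s0 --p--> s0
s0 --p--> s0
s0 --q--> s4
s4 --q--> s0
s0 --p--> s0
s0 --q--> s4
s4 --q--> s0
s0 --q--> s4
s4 --q--> s0
s0 --q--> s4
s4 --p--> s2
s2 --q--> s1
s1 --q--> s1
End in state s1, which is not an accepting state.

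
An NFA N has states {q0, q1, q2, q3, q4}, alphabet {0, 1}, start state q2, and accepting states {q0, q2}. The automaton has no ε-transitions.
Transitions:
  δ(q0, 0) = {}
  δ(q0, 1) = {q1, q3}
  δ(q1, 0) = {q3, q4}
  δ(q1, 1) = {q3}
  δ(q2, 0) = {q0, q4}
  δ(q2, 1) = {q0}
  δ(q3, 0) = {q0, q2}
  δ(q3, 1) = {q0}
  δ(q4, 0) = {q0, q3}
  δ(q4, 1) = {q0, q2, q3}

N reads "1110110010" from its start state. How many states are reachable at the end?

4

Start: {q2}
read 1: {q0}
read 1: {q1, q3}
read 1: {q0, q3}
read 0: {q0, q2}
read 1: {q0, q1, q3}
read 1: {q0, q1, q3}
read 0: {q0, q2, q3, q4}
read 0: {q0, q2, q3, q4}
read 1: {q0, q1, q2, q3}
read 0: {q0, q2, q3, q4}
Final reachable set {q0, q2, q3, q4} has 4 states.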